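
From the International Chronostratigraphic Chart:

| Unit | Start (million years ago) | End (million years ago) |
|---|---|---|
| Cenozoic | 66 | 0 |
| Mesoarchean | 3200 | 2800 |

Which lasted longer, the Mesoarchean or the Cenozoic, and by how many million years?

Mesoarchean: 3200 − 2800 = 400 Myr.
Cenozoic: 66 − 0 = 66 Myr.
Difference: 400 − 66 = 334 Myr, so the Mesoarchean was longer.

Mesoarchean, by 334 million years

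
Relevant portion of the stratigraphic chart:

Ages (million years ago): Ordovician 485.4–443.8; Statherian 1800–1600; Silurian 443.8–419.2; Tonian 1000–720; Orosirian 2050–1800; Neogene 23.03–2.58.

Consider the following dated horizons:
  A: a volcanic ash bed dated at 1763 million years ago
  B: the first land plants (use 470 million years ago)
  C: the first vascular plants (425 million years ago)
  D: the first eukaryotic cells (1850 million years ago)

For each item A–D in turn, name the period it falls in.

A — Statherian; B — Ordovician; C — Silurian; D — Orosirian

A: 1763 Ma lies in 1800–1600 Ma, so Statherian.
B: 470 Ma lies in 485.4–443.8 Ma, so Ordovician.
C: 425 Ma lies in 443.8–419.2 Ma, so Silurian.
D: 1850 Ma lies in 2050–1800 Ma, so Orosirian.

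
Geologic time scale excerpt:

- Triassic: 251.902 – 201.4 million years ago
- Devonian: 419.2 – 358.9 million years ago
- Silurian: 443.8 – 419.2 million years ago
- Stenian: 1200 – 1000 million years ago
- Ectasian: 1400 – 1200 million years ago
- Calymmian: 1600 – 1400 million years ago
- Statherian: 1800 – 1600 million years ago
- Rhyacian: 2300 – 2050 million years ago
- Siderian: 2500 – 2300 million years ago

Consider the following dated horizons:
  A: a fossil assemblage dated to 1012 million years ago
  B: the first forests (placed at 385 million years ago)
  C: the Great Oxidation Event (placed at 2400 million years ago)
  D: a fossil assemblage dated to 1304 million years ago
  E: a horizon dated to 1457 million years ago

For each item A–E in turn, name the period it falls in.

Match each age against the start–end ranges in the excerpt: A = 1012 Ma → Stenian (1200–1000); B = 385 Ma → Devonian (419.2–358.9); C = 2400 Ma → Siderian (2500–2300); D = 1304 Ma → Ectasian (1400–1200); E = 1457 Ma → Calymmian (1600–1400).

A — Stenian; B — Devonian; C — Siderian; D — Ectasian; E — Calymmian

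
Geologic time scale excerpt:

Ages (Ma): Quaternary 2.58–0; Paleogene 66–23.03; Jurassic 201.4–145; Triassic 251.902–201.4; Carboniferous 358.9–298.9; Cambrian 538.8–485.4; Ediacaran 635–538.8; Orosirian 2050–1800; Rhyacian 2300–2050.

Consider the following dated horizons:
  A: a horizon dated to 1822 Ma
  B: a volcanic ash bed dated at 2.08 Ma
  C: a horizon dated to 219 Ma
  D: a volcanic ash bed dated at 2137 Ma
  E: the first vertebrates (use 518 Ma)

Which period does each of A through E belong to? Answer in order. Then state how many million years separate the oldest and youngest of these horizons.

Match each age against the start–end ranges in the excerpt: A = 1822 Ma → Orosirian (2050–1800); B = 2.08 Ma → Quaternary (2.58–0); C = 219 Ma → Triassic (251.902–201.4); D = 2137 Ma → Rhyacian (2300–2050); E = 518 Ma → Cambrian (538.8–485.4).
The largest age is 2137 Ma and the smallest is 2.08 Ma; their difference is 2134.92 Myr.

A — Orosirian; B — Quaternary; C — Triassic; D — Rhyacian; E — Cambrian; span 2134.92 million years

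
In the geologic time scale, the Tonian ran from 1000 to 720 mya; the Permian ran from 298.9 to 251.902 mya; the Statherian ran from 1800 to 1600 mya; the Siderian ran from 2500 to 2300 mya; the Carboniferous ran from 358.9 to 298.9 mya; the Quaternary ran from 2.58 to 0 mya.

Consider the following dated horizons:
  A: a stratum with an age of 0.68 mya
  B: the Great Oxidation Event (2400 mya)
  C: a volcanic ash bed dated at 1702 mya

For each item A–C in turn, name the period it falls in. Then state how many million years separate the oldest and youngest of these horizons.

A — Quaternary; B — Siderian; C — Statherian; span 2399.32 million years

A: 0.68 Ma lies in 2.58–0 Ma, so Quaternary.
B: 2400 Ma lies in 2500–2300 Ma, so Siderian.
C: 1702 Ma lies in 1800–1600 Ma, so Statherian.
Oldest = 2400 Ma, youngest = 0.68 Ma → span 2399.32 Myr.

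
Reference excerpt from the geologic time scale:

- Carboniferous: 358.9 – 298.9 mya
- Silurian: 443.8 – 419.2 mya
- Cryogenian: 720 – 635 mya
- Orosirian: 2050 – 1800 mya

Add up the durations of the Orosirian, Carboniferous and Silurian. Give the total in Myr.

334.6 million years

Duration is start − end for each: (2050 − 1800) + (358.9 − 298.9) + (443.8 − 419.2).
That is 250 + 60 + 24.6, which totals 334.6 million years.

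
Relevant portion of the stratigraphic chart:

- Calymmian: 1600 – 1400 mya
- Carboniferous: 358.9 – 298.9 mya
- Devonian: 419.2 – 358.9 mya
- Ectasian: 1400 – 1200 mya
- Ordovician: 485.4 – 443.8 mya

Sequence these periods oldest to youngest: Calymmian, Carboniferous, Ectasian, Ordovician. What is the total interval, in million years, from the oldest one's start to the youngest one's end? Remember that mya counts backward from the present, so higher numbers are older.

From the excerpt: Calymmian 1600–1400; Carboniferous 358.9–298.9; Ectasian 1400–1200; Ordovician 485.4–443.8 (Ma).
Larger Ma is earlier, so the oldest is Calymmian and the youngest is Carboniferous; oldest to youngest: Calymmian, Ectasian, Ordovician, Carboniferous.
Oldest start 1600 minus youngest end 298.9 gives 1301.1 Myr overall.

Calymmian, Ectasian, Ordovician, Carboniferous; total span 1301.1 Myr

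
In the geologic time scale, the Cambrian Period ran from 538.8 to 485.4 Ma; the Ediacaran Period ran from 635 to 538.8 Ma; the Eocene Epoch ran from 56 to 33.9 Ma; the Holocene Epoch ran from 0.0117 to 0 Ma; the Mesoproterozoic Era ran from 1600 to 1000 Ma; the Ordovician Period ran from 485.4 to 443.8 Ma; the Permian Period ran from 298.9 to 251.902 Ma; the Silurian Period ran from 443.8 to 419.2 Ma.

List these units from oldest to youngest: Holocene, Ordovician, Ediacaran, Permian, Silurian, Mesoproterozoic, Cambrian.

Mesoproterozoic, Ediacaran, Cambrian, Ordovician, Silurian, Permian, Holocene

Sorting by start age (descending Ma, since larger Ma = older): Mesoproterozoic start 1600, Ediacaran start 635, Cambrian start 538.8, Ordovician start 485.4, Silurian start 443.8, Permian start 298.9, Holocene start 0.0117.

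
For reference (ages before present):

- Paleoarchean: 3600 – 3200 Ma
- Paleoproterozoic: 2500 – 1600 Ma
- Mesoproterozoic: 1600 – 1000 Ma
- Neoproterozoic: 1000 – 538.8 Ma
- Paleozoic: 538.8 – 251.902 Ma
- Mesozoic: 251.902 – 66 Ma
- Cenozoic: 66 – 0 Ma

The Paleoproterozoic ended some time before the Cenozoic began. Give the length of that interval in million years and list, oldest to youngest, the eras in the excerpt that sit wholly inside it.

The Paleoproterozoic closes at 1600 Ma and the Cenozoic opens at 66 Ma, so the interval is 1600 − 66 = 1534 Myr.
An era fits inside if it starts at or after 1600 Ma and ends at or before 66 Ma; oldest first that gives Mesoproterozoic, Neoproterozoic, Paleozoic, Mesozoic.

1534 million years; Mesoproterozoic, Neoproterozoic, Paleozoic, Mesozoic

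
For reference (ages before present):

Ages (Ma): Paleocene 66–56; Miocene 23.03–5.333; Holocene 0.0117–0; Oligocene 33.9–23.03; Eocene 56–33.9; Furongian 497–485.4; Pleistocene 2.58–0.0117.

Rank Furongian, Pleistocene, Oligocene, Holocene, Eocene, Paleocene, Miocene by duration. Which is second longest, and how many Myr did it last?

Start − end for each: Furongian 497 − 485.4 = 11.6; Pleistocene 2.58 − 0.0117 = 2.5683; Oligocene 33.9 − 23.03 = 10.87; Holocene 0.0117 − 0 = 0.0117; Eocene 56 − 33.9 = 22.1; Paleocene 66 − 56 = 10; Miocene 23.03 − 5.333 = 17.697.
Ranking these from longest: Eocene > Miocene > Furongian > Oligocene > Paleocene > Pleistocene > Holocene.
Position 2 in that ranking is Miocene, which lasted 17.697 Myr.

Miocene, 17.697 million years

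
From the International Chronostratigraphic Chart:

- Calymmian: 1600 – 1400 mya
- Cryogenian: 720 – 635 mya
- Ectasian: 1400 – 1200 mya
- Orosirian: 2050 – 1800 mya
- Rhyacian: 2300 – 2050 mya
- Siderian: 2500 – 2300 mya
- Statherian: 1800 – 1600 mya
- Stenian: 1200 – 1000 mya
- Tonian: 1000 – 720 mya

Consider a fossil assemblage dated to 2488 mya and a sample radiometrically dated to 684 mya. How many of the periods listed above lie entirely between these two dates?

7

The older date is 2488 Ma and the younger is 684 Ma.
Periods with start < 2488 and end > 684 Ma: Rhyacian (2300–2050), Orosirian (2050–1800), Statherian (1800–1600), Calymmian (1600–1400), Ectasian (1400–1200), Stenian (1200–1000), Tonian (1000–720).
That is 7 complete periods.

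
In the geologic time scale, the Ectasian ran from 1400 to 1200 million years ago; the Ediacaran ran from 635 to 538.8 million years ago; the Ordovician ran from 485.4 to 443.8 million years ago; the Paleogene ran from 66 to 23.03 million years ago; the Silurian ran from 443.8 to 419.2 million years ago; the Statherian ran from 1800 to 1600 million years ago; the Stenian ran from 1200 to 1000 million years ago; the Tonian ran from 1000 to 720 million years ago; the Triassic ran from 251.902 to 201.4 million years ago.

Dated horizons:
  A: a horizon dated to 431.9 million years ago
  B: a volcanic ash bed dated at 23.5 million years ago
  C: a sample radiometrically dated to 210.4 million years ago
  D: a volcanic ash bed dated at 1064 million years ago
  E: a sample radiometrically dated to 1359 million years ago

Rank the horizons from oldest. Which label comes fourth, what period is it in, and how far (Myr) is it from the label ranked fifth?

Larger Ma means older, so oldest first: E 1359 > D 1064 > A 431.9 > C 210.4 > B 23.5.
Counting 4 along gives C (210.4 Ma); the excerpt puts that inside the Triassic, 251.902–201.4 Ma.
Next in line is B (23.5 Ma), and 210.4 − 23.5 = 186.9 Myr.

C, in the Triassic; 186.9 million years to B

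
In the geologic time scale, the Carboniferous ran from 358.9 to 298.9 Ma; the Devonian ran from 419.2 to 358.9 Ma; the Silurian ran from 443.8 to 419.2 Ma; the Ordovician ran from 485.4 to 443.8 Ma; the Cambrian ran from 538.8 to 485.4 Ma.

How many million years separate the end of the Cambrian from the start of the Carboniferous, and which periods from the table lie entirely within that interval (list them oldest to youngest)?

126.5 million years; Ordovician, Silurian, Devonian

End of Cambrian = 485.4 Ma; start of Carboniferous = 358.9 Ma.
Gap = 485.4 − 358.9 = 126.5 Myr.
Periods wholly inside 485.4–358.9 Ma: Ordovician (485.4–443.8), Silurian (443.8–419.2), Devonian (419.2–358.9).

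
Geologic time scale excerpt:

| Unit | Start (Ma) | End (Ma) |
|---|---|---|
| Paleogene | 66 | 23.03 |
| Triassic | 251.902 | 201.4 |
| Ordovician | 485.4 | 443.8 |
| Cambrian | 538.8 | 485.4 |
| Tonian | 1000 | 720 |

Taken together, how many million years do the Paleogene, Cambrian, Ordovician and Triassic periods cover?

188.472 million years

Duration is start − end for each: (66 − 23.03) + (538.8 − 485.4) + (485.4 − 443.8) + (251.902 − 201.4).
That is 42.97 + 53.4 + 41.6 + 50.502, which totals 188.472 million years.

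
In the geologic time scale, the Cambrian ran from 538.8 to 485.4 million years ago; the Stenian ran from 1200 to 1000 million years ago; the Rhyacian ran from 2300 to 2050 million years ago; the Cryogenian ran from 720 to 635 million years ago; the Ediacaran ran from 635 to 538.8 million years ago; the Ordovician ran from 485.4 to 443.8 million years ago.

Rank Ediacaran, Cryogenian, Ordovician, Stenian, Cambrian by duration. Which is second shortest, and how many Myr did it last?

Cambrian, 53.4 million years

Start − end for each: Ediacaran 635 − 538.8 = 96.2; Cryogenian 720 − 635 = 85; Ordovician 485.4 − 443.8 = 41.6; Stenian 1200 − 1000 = 200; Cambrian 538.8 − 485.4 = 53.4.
Ranking these from shortest: Ordovician < Cambrian < Cryogenian < Ediacaran < Stenian.
Position 2 in that ranking is Cambrian, which lasted 53.4 Myr.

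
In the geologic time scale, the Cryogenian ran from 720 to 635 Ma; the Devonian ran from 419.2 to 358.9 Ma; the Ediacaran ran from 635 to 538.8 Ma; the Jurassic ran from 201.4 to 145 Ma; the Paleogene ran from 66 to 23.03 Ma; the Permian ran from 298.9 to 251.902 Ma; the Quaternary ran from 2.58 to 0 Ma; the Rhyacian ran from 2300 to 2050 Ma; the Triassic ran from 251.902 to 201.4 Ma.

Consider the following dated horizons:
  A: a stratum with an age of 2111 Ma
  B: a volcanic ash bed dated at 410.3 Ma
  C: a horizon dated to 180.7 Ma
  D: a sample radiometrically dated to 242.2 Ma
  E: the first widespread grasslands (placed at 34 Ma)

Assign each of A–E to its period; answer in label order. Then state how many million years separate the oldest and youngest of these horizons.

Match each age against the start–end ranges in the excerpt: A = 2111 Ma → Rhyacian (2300–2050); B = 410.3 Ma → Devonian (419.2–358.9); C = 180.7 Ma → Jurassic (201.4–145); D = 242.2 Ma → Triassic (251.902–201.4); E = 34 Ma → Paleogene (66–23.03).
The largest age is 2111 Ma and the smallest is 34 Ma; their difference is 2077 Myr.

A — Rhyacian; B — Devonian; C — Jurassic; D — Triassic; E — Paleogene; span 2077 million years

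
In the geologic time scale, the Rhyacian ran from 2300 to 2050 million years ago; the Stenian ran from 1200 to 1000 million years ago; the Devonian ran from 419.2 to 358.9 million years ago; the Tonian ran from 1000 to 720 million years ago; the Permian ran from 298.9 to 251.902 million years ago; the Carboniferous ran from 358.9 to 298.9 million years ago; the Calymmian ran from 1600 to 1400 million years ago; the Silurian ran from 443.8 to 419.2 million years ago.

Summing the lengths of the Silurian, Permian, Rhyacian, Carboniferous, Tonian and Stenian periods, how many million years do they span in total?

Each duration: Silurian = 24.6; Permian = 46.998; Rhyacian = 250; Carboniferous = 60; Tonian = 280; Stenian = 200.
Sum: 24.6 + 46.998 + 250 + 60 + 280 + 200 = 861.598 Myr.

861.598 million years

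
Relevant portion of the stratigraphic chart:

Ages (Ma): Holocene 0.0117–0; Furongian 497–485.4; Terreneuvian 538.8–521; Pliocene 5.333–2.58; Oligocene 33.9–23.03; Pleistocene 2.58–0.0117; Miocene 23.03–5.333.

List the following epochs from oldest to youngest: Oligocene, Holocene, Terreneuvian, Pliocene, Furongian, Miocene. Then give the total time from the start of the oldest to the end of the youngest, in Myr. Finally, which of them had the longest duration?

Terreneuvian, Furongian, Oligocene, Miocene, Pliocene, Holocene; total span 538.8 Myr; longest is Terreneuvian

Start ages (Ma): Terreneuvian 538.8, Furongian 497, Oligocene 33.9, Miocene 23.03, Pliocene 5.333, Holocene 0.0117.
Ordered oldest to youngest: Terreneuvian, Furongian, Oligocene, Miocene, Pliocene, Holocene.
Span = 538.8 − 0 = 538.8 Myr.
Durations: Holocene 0.0117, Miocene 17.697, Terreneuvian 17.8, Oligocene 10.87, Furongian 11.6, Pliocene 2.753 → longest is Terreneuvian (17.8 Myr).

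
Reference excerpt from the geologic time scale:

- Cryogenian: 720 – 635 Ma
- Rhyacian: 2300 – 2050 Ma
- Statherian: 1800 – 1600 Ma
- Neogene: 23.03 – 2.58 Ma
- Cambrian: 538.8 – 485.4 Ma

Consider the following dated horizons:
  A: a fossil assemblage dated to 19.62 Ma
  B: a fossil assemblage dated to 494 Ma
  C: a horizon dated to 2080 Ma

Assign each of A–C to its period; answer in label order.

Match each age against the start–end ranges in the excerpt: A = 19.62 Ma → Neogene (23.03–2.58); B = 494 Ma → Cambrian (538.8–485.4); C = 2080 Ma → Rhyacian (2300–2050).

A — Neogene; B — Cambrian; C — Rhyacian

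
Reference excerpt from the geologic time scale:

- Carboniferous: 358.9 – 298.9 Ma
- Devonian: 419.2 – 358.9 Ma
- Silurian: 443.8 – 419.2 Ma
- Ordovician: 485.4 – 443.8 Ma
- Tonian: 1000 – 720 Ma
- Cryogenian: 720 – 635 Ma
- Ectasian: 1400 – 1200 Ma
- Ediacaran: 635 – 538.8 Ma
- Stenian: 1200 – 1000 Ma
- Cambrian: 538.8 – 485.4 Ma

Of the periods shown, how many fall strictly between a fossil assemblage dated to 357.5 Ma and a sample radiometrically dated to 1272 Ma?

1272 Ma sits inside the Ectasian (1400–1200) and 357.5 Ma inside the Carboniferous (358.9–298.9); neither of those is wholly between the two dates.
The listed periods lying completely between them are Stenian, Tonian, Cryogenian, Ediacaran, Cambrian, Ordovician, Silurian, Devonian — 8 in all.

8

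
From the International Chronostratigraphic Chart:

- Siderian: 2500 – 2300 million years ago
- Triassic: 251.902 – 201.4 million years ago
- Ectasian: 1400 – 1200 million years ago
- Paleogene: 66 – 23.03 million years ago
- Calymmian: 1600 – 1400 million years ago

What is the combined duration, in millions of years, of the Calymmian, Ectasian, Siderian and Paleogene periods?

642.97 million years

Each duration: Calymmian = 200; Ectasian = 200; Siderian = 200; Paleogene = 42.97.
Sum: 200 + 200 + 200 + 42.97 = 642.97 Myr.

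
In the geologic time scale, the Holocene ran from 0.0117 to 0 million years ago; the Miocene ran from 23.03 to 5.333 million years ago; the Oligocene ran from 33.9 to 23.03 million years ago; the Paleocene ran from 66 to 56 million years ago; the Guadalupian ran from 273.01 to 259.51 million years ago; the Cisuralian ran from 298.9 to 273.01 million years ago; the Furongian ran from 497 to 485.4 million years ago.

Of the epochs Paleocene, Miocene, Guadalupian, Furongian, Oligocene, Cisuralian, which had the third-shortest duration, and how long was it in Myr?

Furongian, 11.6 million years

Start − end for each: Paleocene 66 − 56 = 10; Miocene 23.03 − 5.333 = 17.697; Guadalupian 273.01 − 259.51 = 13.5; Furongian 497 − 485.4 = 11.6; Oligocene 33.9 − 23.03 = 10.87; Cisuralian 298.9 − 273.01 = 25.89.
Ranking these from shortest: Paleocene < Oligocene < Furongian < Guadalupian < Miocene < Cisuralian.
Position 3 in that ranking is Furongian, which lasted 11.6 Myr.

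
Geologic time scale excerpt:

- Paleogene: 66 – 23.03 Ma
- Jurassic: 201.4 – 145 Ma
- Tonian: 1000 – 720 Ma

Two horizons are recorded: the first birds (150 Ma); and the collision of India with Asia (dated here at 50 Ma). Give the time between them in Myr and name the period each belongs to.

Elapsed time: 150 − 50 = 100 Myr.
150 Ma lies within 201.4–145 Ma: Jurassic.
50 Ma lies within 66–23.03 Ma: Paleogene.

100 million years apart; the first in the Jurassic, the second in the Paleogene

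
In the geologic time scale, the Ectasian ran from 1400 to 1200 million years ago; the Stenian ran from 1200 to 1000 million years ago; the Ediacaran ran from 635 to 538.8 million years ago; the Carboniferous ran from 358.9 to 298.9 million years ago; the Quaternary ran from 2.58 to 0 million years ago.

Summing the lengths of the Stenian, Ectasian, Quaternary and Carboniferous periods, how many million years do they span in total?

462.58 million years

Duration is start − end for each: (1200 − 1000) + (1400 − 1200) + (2.58 − 0) + (358.9 − 298.9).
That is 200 + 200 + 2.58 + 60, which totals 462.58 million years.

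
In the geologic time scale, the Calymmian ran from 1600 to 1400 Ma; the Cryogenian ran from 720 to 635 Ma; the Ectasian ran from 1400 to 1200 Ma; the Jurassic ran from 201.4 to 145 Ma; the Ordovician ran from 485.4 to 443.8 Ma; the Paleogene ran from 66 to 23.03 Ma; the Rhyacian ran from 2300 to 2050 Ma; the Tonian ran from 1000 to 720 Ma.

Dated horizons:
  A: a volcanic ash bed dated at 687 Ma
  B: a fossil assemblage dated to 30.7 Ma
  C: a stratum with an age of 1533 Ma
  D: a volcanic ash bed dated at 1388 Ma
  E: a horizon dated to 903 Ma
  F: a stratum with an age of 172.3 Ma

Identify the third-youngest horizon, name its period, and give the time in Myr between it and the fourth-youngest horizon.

A, in the Cryogenian; 216 million years to E

Sorted youngest-first by Ma: B (30.7), F (172.3), A (687), E (903), D (1388), C (1533).
The third youngest is A at 687 Ma, which lies in 720–635 Ma: the Cryogenian.
The fourth youngest is E at 903 Ma; separation = |687 − 903| = 216 Myr.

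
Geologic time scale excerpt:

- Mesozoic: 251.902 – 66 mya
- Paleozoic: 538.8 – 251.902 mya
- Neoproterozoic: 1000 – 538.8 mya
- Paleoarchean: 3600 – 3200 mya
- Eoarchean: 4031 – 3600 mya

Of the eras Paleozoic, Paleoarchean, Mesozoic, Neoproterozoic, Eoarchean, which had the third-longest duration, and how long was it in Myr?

Paleoarchean, 400 million years

Start − end for each: Paleozoic 538.8 − 251.902 = 286.898; Paleoarchean 3600 − 3200 = 400; Mesozoic 251.902 − 66 = 185.902; Neoproterozoic 1000 − 538.8 = 461.2; Eoarchean 4031 − 3600 = 431.
Ranking these from longest: Neoproterozoic > Eoarchean > Paleoarchean > Paleozoic > Mesozoic.
Position 3 in that ranking is Paleoarchean, which lasted 400 Myr.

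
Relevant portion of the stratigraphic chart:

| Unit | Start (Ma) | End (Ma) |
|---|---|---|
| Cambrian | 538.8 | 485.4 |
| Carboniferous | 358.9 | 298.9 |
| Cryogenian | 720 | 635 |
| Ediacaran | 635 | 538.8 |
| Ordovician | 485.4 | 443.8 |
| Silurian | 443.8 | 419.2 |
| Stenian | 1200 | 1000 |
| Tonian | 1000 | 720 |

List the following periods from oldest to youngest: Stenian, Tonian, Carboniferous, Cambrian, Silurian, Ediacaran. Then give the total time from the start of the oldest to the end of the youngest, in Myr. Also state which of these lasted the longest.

From the excerpt: Stenian 1200–1000; Tonian 1000–720; Carboniferous 358.9–298.9; Cambrian 538.8–485.4; Silurian 443.8–419.2; Ediacaran 635–538.8 (Ma).
Larger Ma is earlier, so the oldest is Stenian and the youngest is Carboniferous; oldest to youngest: Stenian, Tonian, Ediacaran, Cambrian, Silurian, Carboniferous.
Oldest start 1200 minus youngest end 298.9 gives 901.1 Myr overall.
Individual lengths (start − end): Carboniferous 60; Tonian 280; Silurian 24.6; Ediacaran 96.2; Stenian 200; Cambrian 53.4. The largest is Tonian at 280 Myr.

Stenian, Tonian, Ediacaran, Cambrian, Silurian, Carboniferous; total span 901.1 Myr; longest is Tonian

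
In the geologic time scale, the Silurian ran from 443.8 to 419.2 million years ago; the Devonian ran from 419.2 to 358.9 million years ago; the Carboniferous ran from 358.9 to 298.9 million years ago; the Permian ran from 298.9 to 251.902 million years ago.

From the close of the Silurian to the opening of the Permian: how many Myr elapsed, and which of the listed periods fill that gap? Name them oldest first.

120.3 million years; Devonian, Carboniferous

The Silurian closes at 419.2 Ma and the Permian opens at 298.9 Ma, so the interval is 419.2 − 298.9 = 120.3 Myr.
A period fits inside if it starts at or after 419.2 Ma and ends at or before 298.9 Ma; oldest first that gives Devonian, Carboniferous.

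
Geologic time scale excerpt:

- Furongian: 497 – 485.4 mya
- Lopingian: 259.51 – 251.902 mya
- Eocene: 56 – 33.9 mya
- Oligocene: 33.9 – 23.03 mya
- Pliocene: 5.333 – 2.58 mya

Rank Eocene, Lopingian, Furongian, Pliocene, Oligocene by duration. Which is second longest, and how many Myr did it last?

Durations: Eocene 22.1; Lopingian 7.608; Furongian 11.6; Pliocene 2.753; Oligocene 10.87 Myr.
Sorted longest-first: Eocene (22.1), Furongian (11.6), Oligocene (10.87), Lopingian (7.608), Pliocene (2.753).
The second longest is Furongian at 11.6 Myr.

Furongian, 11.6 million years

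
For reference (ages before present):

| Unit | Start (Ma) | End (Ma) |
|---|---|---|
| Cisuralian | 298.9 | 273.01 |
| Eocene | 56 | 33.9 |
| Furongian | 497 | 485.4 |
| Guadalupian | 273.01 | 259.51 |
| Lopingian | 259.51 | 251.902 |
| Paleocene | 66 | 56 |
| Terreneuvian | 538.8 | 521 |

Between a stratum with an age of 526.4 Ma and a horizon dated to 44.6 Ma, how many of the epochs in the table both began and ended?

The older date is 526.4 Ma and the younger is 44.6 Ma.
Epochs with start < 526.4 and end > 44.6 Ma: Furongian (497–485.4), Cisuralian (298.9–273.01), Guadalupian (273.01–259.51), Lopingian (259.51–251.902), Paleocene (66–56).
That is 5 complete epochs.

5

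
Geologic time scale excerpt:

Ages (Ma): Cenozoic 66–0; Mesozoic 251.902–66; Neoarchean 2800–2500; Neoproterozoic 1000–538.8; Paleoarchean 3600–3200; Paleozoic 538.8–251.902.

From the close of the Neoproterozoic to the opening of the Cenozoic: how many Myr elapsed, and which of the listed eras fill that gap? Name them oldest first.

472.8 million years; Paleozoic, Mesozoic

The Neoproterozoic closes at 538.8 Ma and the Cenozoic opens at 66 Ma, so the interval is 538.8 − 66 = 472.8 Myr.
An era fits inside if it starts at or after 538.8 Ma and ends at or before 66 Ma; oldest first that gives Paleozoic, Mesozoic.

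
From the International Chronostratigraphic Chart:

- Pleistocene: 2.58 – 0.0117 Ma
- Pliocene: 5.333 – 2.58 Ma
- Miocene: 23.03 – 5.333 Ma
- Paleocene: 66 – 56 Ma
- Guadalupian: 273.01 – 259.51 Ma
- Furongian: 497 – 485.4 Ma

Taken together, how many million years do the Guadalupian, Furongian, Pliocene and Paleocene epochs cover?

37.853 million years

Duration is start − end for each: (273.01 − 259.51) + (497 − 485.4) + (5.333 − 2.58) + (66 − 56).
That is 13.5 + 11.6 + 2.753 + 10, which totals 37.853 million years.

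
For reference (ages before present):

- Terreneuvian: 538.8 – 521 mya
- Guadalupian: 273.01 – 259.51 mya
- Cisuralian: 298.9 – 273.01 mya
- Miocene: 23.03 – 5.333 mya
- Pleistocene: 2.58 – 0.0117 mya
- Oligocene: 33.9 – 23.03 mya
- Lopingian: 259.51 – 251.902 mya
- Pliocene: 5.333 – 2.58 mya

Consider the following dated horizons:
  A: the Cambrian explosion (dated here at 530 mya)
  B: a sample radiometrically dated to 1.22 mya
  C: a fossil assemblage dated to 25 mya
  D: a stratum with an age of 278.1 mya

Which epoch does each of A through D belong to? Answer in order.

A — Terreneuvian; B — Pleistocene; C — Oligocene; D — Cisuralian

A: 530 Ma lies in 538.8–521 Ma, so Terreneuvian.
B: 1.22 Ma lies in 2.58–0.0117 Ma, so Pleistocene.
C: 25 Ma lies in 33.9–23.03 Ma, so Oligocene.
D: 278.1 Ma lies in 298.9–273.01 Ma, so Cisuralian.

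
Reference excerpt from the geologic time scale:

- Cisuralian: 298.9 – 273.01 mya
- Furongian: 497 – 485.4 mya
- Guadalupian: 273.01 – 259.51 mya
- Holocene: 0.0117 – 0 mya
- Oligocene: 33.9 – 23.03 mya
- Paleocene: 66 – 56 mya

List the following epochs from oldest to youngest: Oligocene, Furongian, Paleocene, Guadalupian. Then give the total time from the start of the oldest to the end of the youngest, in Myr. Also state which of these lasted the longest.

Furongian → Guadalupian → Paleocene → Oligocene; total span 473.97 Myr; longest is Guadalupian

From the excerpt: Oligocene 33.9–23.03; Furongian 497–485.4; Paleocene 66–56; Guadalupian 273.01–259.51 (Ma).
Larger Ma is earlier, so the oldest is Furongian and the youngest is Oligocene; oldest to youngest: Furongian, Guadalupian, Paleocene, Oligocene.
Oldest start 497 minus youngest end 23.03 gives 473.97 Myr overall.
Individual lengths (start − end): Guadalupian 13.5; Furongian 11.6; Paleocene 10; Oligocene 10.87. The largest is Guadalupian at 13.5 Myr.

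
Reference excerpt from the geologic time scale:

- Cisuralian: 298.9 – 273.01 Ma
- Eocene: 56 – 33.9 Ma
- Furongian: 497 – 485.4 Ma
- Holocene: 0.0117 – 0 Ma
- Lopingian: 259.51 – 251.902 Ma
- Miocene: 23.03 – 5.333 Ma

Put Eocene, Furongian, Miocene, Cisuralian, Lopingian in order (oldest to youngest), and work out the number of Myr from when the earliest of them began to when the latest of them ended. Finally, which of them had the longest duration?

From the excerpt: Eocene 56–33.9; Furongian 497–485.4; Miocene 23.03–5.333; Cisuralian 298.9–273.01; Lopingian 259.51–251.902 (Ma).
Larger Ma is earlier, so the oldest is Furongian and the youngest is Miocene; oldest to youngest: Furongian, Cisuralian, Lopingian, Eocene, Miocene.
Oldest start 497 minus youngest end 5.333 gives 491.667 Myr overall.
Individual lengths (start − end): Miocene 17.697; Cisuralian 25.89; Lopingian 7.608; Furongian 11.6; Eocene 22.1. The largest is Cisuralian at 25.89 Myr.

Furongian, Cisuralian, Lopingian, Eocene, Miocene; total span 491.667 Myr; longest is Cisuralian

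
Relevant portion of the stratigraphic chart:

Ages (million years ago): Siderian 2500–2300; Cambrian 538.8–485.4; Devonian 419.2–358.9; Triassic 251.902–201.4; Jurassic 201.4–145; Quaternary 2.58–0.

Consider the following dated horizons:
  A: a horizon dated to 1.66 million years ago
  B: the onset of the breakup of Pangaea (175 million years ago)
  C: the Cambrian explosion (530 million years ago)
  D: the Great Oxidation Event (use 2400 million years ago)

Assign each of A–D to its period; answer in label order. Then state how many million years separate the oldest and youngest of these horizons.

A — Quaternary; B — Jurassic; C — Cambrian; D — Siderian; span 2398.34 million years

A: 1.66 Ma lies in 2.58–0 Ma, so Quaternary.
B: 175 Ma lies in 201.4–145 Ma, so Jurassic.
C: 530 Ma lies in 538.8–485.4 Ma, so Cambrian.
D: 2400 Ma lies in 2500–2300 Ma, so Siderian.
Oldest = 2400 Ma, youngest = 1.66 Ma → span 2398.34 Myr.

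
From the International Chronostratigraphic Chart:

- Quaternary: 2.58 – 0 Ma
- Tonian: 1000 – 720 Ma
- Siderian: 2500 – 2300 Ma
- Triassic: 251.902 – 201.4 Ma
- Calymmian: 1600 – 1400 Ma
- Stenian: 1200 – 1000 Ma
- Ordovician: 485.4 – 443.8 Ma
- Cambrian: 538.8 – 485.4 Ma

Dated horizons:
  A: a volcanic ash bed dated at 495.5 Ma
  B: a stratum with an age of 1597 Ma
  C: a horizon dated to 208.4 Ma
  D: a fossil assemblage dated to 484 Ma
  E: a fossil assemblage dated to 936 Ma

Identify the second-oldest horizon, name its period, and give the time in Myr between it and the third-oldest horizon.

E, in the Tonian; 440.5 million years to A

Larger Ma means older, so oldest first: B 1597 > E 936 > A 495.5 > D 484 > C 208.4.
Counting 2 along gives E (936 Ma); the excerpt puts that inside the Tonian, 1000–720 Ma.
Next in line is A (495.5 Ma), and 936 − 495.5 = 440.5 Myr.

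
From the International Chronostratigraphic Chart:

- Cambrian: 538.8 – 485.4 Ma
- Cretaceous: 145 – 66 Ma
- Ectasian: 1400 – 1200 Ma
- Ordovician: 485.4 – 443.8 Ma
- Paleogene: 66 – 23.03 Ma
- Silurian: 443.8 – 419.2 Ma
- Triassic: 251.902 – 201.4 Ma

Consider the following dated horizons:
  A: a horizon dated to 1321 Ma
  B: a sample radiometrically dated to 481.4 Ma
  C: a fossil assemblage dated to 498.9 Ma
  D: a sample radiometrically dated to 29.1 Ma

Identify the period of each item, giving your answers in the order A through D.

A: 1321 Ma lies in 1400–1200 Ma, so Ectasian.
B: 481.4 Ma lies in 485.4–443.8 Ma, so Ordovician.
C: 498.9 Ma lies in 538.8–485.4 Ma, so Cambrian.
D: 29.1 Ma lies in 66–23.03 Ma, so Paleogene.

A — Ectasian; B — Ordovician; C — Cambrian; D — Paleogene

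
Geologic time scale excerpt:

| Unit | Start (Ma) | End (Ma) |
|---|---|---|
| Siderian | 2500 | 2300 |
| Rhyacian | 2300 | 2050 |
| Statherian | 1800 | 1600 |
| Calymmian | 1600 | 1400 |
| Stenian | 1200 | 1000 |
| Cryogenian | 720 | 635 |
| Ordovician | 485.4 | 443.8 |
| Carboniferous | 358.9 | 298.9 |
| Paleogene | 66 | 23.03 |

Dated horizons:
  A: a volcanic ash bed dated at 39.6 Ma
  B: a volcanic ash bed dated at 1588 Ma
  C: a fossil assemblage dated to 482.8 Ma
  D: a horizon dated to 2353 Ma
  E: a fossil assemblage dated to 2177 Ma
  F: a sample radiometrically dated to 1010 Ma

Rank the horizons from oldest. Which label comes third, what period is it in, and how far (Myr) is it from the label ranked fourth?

B, in the Calymmian; 578 million years to F

Larger Ma means older, so oldest first: D 2353 > E 2177 > B 1588 > F 1010 > C 482.8 > A 39.6.
Counting 3 along gives B (1588 Ma); the excerpt puts that inside the Calymmian, 1600–1400 Ma.
Next in line is F (1010 Ma), and 1588 − 1010 = 578 Myr.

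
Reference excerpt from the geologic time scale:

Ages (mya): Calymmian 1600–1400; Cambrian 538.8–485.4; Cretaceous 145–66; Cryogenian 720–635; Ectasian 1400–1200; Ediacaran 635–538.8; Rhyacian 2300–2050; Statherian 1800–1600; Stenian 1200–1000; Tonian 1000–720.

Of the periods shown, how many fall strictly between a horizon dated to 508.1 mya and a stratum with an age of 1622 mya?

The older date is 1622 Ma and the younger is 508.1 Ma.
Periods with start < 1622 and end > 508.1 Ma: Calymmian (1600–1400), Ectasian (1400–1200), Stenian (1200–1000), Tonian (1000–720), Cryogenian (720–635), Ediacaran (635–538.8).
That is 6 complete periods.

6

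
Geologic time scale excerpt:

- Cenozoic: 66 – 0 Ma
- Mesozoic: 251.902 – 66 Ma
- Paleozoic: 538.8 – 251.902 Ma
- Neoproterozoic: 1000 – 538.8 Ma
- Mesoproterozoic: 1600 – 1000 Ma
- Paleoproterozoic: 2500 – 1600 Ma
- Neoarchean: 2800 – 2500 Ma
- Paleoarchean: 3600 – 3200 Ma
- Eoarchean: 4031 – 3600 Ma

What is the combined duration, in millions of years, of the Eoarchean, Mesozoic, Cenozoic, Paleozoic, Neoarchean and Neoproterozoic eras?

Each duration: Eoarchean = 431; Mesozoic = 185.902; Cenozoic = 66; Paleozoic = 286.898; Neoarchean = 300; Neoproterozoic = 461.2.
Sum: 431 + 185.902 + 66 + 286.898 + 300 + 461.2 = 1731 Myr.

1731 million years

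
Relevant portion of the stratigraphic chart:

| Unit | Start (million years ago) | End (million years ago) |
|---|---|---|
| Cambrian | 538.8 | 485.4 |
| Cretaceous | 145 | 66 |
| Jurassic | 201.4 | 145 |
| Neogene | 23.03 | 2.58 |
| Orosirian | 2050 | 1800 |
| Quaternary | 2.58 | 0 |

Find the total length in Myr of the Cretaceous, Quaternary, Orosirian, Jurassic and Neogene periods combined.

408.43 million years

Duration is start − end for each: (145 − 66) + (2.58 − 0) + (2050 − 1800) + (201.4 − 145) + (23.03 − 2.58).
That is 79 + 2.58 + 250 + 56.4 + 20.45, which totals 408.43 million years.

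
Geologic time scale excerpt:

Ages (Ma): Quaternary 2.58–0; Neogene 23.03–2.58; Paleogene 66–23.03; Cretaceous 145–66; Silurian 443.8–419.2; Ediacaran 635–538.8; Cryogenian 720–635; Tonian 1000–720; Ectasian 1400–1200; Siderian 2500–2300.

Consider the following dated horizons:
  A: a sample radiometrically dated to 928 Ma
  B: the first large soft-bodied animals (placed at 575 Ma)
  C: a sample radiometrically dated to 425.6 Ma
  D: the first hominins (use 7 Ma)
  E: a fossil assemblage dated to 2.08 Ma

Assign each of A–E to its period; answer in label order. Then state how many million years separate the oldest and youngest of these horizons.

Match each age against the start–end ranges in the excerpt: A = 928 Ma → Tonian (1000–720); B = 575 Ma → Ediacaran (635–538.8); C = 425.6 Ma → Silurian (443.8–419.2); D = 7 Ma → Neogene (23.03–2.58); E = 2.08 Ma → Quaternary (2.58–0).
The largest age is 928 Ma and the smallest is 2.08 Ma; their difference is 925.92 Myr.

A — Tonian; B — Ediacaran; C — Silurian; D — Neogene; E — Quaternary; span 925.92 million years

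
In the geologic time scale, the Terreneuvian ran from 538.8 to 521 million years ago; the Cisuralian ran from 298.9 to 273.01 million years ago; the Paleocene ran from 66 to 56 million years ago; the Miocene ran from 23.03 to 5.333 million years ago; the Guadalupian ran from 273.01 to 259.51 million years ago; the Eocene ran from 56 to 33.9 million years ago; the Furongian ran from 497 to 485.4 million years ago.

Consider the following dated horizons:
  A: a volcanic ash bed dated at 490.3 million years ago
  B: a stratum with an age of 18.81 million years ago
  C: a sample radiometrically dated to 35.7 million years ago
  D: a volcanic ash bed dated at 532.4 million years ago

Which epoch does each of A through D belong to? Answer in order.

Match each age against the start–end ranges in the excerpt: A = 490.3 Ma → Furongian (497–485.4); B = 18.81 Ma → Miocene (23.03–5.333); C = 35.7 Ma → Eocene (56–33.9); D = 532.4 Ma → Terreneuvian (538.8–521).

A — Furongian; B — Miocene; C — Eocene; D — Terreneuvian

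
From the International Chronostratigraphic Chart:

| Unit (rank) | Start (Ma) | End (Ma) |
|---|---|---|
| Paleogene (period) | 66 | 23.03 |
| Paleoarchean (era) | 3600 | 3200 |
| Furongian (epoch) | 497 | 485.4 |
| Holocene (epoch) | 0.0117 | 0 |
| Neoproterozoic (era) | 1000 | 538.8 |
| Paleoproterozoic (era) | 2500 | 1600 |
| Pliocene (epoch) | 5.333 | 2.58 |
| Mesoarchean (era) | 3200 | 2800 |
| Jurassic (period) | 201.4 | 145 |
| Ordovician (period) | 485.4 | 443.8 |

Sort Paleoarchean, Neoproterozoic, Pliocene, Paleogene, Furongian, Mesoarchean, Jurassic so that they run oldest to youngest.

Paleoarchean, Mesoarchean, Neoproterozoic, Furongian, Jurassic, Paleogene, Pliocene

Sorting by start age (descending Ma, since larger Ma = older): Paleoarchean start 3600, Mesoarchean start 3200, Neoproterozoic start 1000, Furongian start 497, Jurassic start 201.4, Paleogene start 66, Pliocene start 5.333.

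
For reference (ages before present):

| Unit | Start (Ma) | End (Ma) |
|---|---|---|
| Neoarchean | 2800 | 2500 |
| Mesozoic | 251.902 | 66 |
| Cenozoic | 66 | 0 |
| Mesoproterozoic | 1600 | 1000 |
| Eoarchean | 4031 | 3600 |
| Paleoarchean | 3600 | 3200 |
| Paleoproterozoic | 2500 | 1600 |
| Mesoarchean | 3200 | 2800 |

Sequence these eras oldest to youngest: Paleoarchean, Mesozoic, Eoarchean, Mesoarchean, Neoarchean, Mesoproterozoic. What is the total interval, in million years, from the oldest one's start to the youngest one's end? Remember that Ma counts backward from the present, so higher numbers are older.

Start ages (Ma): Eoarchean 4031, Paleoarchean 3600, Mesoarchean 3200, Neoarchean 2800, Mesoproterozoic 1600, Mesozoic 251.902.
Ordered oldest to youngest: Eoarchean, Paleoarchean, Mesoarchean, Neoarchean, Mesoproterozoic, Mesozoic.
Span = 4031 − 66 = 3965 Myr.

Eoarchean → Paleoarchean → Mesoarchean → Neoarchean → Mesoproterozoic → Mesozoic; total span 3965 Myr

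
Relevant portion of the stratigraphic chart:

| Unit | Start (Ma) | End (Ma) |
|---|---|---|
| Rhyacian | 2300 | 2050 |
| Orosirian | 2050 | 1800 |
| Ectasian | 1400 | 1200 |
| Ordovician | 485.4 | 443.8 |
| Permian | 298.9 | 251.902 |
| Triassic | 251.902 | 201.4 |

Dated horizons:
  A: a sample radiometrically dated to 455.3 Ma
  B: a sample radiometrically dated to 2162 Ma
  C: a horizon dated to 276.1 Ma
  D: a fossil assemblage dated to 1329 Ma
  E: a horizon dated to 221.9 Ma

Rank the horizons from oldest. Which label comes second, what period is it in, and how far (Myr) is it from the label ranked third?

Larger Ma means older, so oldest first: B 2162 > D 1329 > A 455.3 > C 276.1 > E 221.9.
Counting 2 along gives D (1329 Ma); the excerpt puts that inside the Ectasian, 1400–1200 Ma.
Next in line is A (455.3 Ma), and 1329 − 455.3 = 873.7 Myr.

D, in the Ectasian; 873.7 million years to A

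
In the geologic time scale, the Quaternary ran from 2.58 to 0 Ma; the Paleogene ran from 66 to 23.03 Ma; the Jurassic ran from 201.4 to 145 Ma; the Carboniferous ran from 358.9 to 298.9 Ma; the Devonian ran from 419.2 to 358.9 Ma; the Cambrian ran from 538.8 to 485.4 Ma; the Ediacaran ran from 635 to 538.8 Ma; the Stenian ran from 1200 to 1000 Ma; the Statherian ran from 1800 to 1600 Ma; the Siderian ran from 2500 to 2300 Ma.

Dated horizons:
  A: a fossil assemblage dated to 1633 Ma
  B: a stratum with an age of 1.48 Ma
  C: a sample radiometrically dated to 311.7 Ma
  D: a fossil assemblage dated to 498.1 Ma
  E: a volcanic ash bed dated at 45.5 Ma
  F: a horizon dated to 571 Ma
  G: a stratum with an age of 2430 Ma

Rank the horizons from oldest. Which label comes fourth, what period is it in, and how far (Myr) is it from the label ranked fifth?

Sorted oldest-first by Ma: G (2430), A (1633), F (571), D (498.1), C (311.7), E (45.5), B (1.48).
The fourth oldest is D at 498.1 Ma, which lies in 538.8–485.4 Ma: the Cambrian.
The fifth oldest is C at 311.7 Ma; separation = |498.1 − 311.7| = 186.4 Myr.

D, in the Cambrian; 186.4 million years to C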